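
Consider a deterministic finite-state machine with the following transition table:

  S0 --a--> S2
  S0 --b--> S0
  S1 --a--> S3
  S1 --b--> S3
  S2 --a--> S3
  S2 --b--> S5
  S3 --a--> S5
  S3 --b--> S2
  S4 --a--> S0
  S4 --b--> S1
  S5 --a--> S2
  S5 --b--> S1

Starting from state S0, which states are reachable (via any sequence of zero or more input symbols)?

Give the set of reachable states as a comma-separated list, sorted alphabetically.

BFS from S0:
  visit S0: S0--a-->S2 (new), S0--b-->S0 (seen)
  visit S2: S2--a-->S3 (new), S2--b-->S5 (new)
  visit S3: S3--a-->S5 (seen), S3--b-->S2 (seen)
  visit S5: S5--a-->S2 (seen), S5--b-->S1 (new)
  visit S1: S1--a-->S3 (seen), S1--b-->S3 (seen)

Answer: S0, S1, S2, S3, S5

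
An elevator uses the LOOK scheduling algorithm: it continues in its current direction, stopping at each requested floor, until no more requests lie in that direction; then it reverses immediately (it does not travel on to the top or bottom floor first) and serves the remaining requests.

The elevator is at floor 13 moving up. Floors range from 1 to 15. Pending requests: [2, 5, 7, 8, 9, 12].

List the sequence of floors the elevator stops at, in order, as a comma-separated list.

Current: 13, moving UP
Serve above first (ascending): []
Then reverse, serve below (descending): [12, 9, 8, 7, 5, 2]

Answer: 12, 9, 8, 7, 5, 2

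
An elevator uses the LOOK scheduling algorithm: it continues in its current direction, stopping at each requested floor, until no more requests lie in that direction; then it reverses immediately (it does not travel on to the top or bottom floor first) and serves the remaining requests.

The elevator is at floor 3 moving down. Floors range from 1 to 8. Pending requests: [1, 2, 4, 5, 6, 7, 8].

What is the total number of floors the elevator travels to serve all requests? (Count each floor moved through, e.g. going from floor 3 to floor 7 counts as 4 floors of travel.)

Answer: 9

Derivation:
Start at floor 3 moving down, LOOK stop order: [2, 1, 4, 5, 6, 7, 8]
  3 → 2: |2-3| = 1, total = 1
  2 → 1: |1-2| = 1, total = 2
  1 → 4: |4-1| = 3, total = 5
  4 → 5: |5-4| = 1, total = 6
  5 → 6: |6-5| = 1, total = 7
  6 → 7: |7-6| = 1, total = 8
  7 → 8: |8-7| = 1, total = 9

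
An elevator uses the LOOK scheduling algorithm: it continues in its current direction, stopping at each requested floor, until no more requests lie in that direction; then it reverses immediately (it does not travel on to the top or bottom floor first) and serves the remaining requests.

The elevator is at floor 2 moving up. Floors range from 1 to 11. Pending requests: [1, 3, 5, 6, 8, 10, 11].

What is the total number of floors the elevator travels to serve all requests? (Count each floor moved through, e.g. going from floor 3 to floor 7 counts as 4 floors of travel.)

Start at floor 2 moving up, LOOK stop order: [3, 5, 6, 8, 10, 11, 1]
  2 → 3: |3-2| = 1, total = 1
  3 → 5: |5-3| = 2, total = 3
  5 → 6: |6-5| = 1, total = 4
  6 → 8: |8-6| = 2, total = 6
  8 → 10: |10-8| = 2, total = 8
  10 → 11: |11-10| = 1, total = 9
  11 → 1: |1-11| = 10, total = 19

Answer: 19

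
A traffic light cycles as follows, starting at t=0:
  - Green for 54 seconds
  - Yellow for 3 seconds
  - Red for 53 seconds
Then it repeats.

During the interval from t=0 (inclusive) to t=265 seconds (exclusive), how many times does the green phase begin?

Cycle = 54+3+53 = 110s
green phase starts at t = k*110 + 0 for k=0,1,2,...
Need k*110+0 < 265 → k < 2.409
k ∈ {0, ..., 2} → 3 starts

Answer: 3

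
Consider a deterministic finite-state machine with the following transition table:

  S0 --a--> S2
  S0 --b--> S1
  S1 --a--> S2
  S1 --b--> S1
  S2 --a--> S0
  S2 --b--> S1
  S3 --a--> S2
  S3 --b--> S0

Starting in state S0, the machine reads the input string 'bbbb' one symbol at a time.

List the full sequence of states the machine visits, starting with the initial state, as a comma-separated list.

Answer: S0, S1, S1, S1, S1

Derivation:
Start: S0
  read 'b': S0 --b--> S1
  read 'b': S1 --b--> S1
  read 'b': S1 --b--> S1
  read 'b': S1 --b--> S1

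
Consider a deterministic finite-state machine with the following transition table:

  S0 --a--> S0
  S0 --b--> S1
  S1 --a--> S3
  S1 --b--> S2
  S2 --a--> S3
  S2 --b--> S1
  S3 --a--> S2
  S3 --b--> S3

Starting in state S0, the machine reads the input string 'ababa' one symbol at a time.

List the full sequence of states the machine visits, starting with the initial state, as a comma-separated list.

Answer: S0, S0, S1, S3, S3, S2

Derivation:
Start: S0
  read 'a': S0 --a--> S0
  read 'b': S0 --b--> S1
  read 'a': S1 --a--> S3
  read 'b': S3 --b--> S3
  read 'a': S3 --a--> S2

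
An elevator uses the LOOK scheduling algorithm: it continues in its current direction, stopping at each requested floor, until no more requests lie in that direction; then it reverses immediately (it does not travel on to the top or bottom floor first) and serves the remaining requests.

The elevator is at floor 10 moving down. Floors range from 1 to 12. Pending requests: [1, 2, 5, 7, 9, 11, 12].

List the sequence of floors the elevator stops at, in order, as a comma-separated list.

Current: 10, moving DOWN
Serve below first (descending): [9, 7, 5, 2, 1]
Then reverse, serve above (ascending): [11, 12]

Answer: 9, 7, 5, 2, 1, 11, 12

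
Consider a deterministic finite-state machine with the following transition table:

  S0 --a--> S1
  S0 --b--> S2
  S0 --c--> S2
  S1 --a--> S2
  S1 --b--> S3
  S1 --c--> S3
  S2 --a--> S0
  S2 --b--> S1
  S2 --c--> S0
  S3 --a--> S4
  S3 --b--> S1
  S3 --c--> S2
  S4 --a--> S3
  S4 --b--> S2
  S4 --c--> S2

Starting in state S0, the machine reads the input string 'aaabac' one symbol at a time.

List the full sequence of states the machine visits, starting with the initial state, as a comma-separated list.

Start: S0
  read 'a': S0 --a--> S1
  read 'a': S1 --a--> S2
  read 'a': S2 --a--> S0
  read 'b': S0 --b--> S2
  read 'a': S2 --a--> S0
  read 'c': S0 --c--> S2

Answer: S0, S1, S2, S0, S2, S0, S2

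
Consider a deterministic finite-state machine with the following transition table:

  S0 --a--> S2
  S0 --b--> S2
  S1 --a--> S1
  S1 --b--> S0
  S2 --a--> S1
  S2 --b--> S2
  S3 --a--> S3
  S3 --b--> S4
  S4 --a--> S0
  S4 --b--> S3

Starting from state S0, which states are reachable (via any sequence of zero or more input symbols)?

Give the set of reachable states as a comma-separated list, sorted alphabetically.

BFS from S0:
  visit S0: S0--a-->S2 (new), S0--b-->S2 (seen)
  visit S2: S2--a-->S1 (new), S2--b-->S2 (seen)
  visit S1: S1--a-->S1 (seen), S1--b-->S0 (seen)

Answer: S0, S1, S2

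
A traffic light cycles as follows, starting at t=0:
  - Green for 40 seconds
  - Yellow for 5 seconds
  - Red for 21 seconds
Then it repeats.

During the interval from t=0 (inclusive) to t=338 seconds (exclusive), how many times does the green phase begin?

Cycle = 40+5+21 = 66s
green phase starts at t = k*66 + 0 for k=0,1,2,...
Need k*66+0 < 338 → k < 5.121
k ∈ {0, ..., 5} → 6 starts

Answer: 6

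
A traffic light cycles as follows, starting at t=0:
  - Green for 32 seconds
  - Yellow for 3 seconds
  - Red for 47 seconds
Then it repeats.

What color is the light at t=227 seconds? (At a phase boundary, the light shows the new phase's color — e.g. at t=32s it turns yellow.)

Cycle length = 32 + 3 + 47 = 82s
t = 227, phase_t = 227 mod 82 = 63
63 >= 35 → RED

Answer: red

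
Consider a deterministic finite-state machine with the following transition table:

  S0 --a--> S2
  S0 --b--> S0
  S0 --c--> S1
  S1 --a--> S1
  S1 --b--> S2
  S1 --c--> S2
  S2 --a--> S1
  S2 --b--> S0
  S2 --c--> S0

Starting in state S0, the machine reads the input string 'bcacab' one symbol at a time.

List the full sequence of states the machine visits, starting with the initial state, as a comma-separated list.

Answer: S0, S0, S1, S1, S2, S1, S2

Derivation:
Start: S0
  read 'b': S0 --b--> S0
  read 'c': S0 --c--> S1
  read 'a': S1 --a--> S1
  read 'c': S1 --c--> S2
  read 'a': S2 --a--> S1
  read 'b': S1 --b--> S2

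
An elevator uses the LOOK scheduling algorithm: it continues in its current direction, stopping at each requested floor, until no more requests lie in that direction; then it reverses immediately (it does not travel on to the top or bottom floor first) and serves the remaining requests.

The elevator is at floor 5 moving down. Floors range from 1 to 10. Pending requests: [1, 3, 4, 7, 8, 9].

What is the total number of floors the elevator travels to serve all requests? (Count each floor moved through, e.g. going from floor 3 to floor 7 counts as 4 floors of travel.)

Start at floor 5 moving down, LOOK stop order: [4, 3, 1, 7, 8, 9]
  5 → 4: |4-5| = 1, total = 1
  4 → 3: |3-4| = 1, total = 2
  3 → 1: |1-3| = 2, total = 4
  1 → 7: |7-1| = 6, total = 10
  7 → 8: |8-7| = 1, total = 11
  8 → 9: |9-8| = 1, total = 12

Answer: 12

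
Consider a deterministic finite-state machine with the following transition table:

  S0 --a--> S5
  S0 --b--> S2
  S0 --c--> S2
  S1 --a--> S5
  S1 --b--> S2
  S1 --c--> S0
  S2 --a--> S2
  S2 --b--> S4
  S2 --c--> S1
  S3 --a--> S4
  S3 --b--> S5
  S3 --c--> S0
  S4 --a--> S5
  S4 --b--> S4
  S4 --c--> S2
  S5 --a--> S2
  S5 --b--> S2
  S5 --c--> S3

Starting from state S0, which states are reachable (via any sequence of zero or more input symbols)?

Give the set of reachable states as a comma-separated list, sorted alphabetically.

Answer: S0, S1, S2, S3, S4, S5

Derivation:
BFS from S0:
  visit S0: S0--a-->S5 (new), S0--b-->S2 (new), S0--c-->S2 (seen)
  visit S5: S5--a-->S2 (seen), S5--b-->S2 (seen), S5--c-->S3 (new)
  visit S2: S2--a-->S2 (seen), S2--b-->S4 (new), S2--c-->S1 (new)
  visit S3: S3--a-->S4 (seen), S3--b-->S5 (seen), S3--c-->S0 (seen)
  visit S4: S4--a-->S5 (seen), S4--b-->S4 (seen), S4--c-->S2 (seen)
  visit S1: S1--a-->S5 (seen), S1--b-->S2 (seen), S1--c-->S0 (seen)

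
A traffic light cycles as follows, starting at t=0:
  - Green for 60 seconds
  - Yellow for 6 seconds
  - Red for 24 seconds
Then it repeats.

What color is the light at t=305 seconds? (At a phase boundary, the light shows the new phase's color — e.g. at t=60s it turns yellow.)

Cycle length = 60 + 6 + 24 = 90s
t = 305, phase_t = 305 mod 90 = 35
35 < 60 (green end) → GREEN

Answer: green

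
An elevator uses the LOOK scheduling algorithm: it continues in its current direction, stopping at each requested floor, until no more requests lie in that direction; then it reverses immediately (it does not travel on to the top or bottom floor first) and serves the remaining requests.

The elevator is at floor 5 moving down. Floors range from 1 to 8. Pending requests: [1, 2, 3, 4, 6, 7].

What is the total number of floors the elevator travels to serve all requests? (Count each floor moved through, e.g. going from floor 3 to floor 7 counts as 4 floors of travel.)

Answer: 10

Derivation:
Start at floor 5 moving down, LOOK stop order: [4, 3, 2, 1, 6, 7]
  5 → 4: |4-5| = 1, total = 1
  4 → 3: |3-4| = 1, total = 2
  3 → 2: |2-3| = 1, total = 3
  2 → 1: |1-2| = 1, total = 4
  1 → 6: |6-1| = 5, total = 9
  6 → 7: |7-6| = 1, total = 10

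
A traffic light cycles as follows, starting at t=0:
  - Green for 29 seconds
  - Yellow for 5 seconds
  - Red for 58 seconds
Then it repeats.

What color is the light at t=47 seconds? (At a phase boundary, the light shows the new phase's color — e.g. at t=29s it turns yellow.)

Cycle length = 29 + 5 + 58 = 92s
t = 47, phase_t = 47 mod 92 = 47
47 >= 34 → RED

Answer: red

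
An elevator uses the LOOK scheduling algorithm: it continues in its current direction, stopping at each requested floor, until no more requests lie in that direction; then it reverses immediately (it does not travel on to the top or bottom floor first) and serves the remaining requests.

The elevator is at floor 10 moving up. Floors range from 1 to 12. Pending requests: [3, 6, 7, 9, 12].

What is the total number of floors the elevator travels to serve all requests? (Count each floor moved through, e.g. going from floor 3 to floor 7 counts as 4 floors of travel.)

Answer: 11

Derivation:
Start at floor 10 moving up, LOOK stop order: [12, 9, 7, 6, 3]
  10 → 12: |12-10| = 2, total = 2
  12 → 9: |9-12| = 3, total = 5
  9 → 7: |7-9| = 2, total = 7
  7 → 6: |6-7| = 1, total = 8
  6 → 3: |3-6| = 3, total = 11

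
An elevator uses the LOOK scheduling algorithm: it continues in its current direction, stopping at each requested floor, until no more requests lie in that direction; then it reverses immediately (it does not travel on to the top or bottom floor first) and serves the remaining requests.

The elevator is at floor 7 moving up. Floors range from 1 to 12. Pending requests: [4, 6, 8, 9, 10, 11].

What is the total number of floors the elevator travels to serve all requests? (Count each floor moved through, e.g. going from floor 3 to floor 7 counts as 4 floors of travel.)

Answer: 11

Derivation:
Start at floor 7 moving up, LOOK stop order: [8, 9, 10, 11, 6, 4]
  7 → 8: |8-7| = 1, total = 1
  8 → 9: |9-8| = 1, total = 2
  9 → 10: |10-9| = 1, total = 3
  10 → 11: |11-10| = 1, total = 4
  11 → 6: |6-11| = 5, total = 9
  6 → 4: |4-6| = 2, total = 11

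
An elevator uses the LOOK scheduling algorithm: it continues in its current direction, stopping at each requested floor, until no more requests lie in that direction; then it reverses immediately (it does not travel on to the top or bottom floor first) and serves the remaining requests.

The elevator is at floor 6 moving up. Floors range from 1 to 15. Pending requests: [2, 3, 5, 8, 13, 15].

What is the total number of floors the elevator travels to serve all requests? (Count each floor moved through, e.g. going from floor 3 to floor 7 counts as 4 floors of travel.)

Start at floor 6 moving up, LOOK stop order: [8, 13, 15, 5, 3, 2]
  6 → 8: |8-6| = 2, total = 2
  8 → 13: |13-8| = 5, total = 7
  13 → 15: |15-13| = 2, total = 9
  15 → 5: |5-15| = 10, total = 19
  5 → 3: |3-5| = 2, total = 21
  3 → 2: |2-3| = 1, total = 22

Answer: 22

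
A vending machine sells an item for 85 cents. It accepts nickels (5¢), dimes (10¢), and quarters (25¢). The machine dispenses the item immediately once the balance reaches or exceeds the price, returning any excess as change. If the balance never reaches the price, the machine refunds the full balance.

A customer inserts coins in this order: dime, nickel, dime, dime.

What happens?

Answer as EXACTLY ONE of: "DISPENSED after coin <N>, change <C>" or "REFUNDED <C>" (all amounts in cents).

Answer: REFUNDED 35

Derivation:
Price: 85¢
Coin 1 (dime, 10¢): balance = 10¢
Coin 2 (nickel, 5¢): balance = 15¢
Coin 3 (dime, 10¢): balance = 25¢
Coin 4 (dime, 10¢): balance = 35¢
All coins inserted, balance 35¢ < price 85¢ → REFUND 35¢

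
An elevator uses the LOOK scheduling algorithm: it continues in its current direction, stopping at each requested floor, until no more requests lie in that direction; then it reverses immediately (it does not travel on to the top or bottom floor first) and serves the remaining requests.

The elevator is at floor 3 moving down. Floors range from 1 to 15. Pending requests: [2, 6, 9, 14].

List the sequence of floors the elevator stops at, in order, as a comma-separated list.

Current: 3, moving DOWN
Serve below first (descending): [2]
Then reverse, serve above (ascending): [6, 9, 14]

Answer: 2, 6, 9, 14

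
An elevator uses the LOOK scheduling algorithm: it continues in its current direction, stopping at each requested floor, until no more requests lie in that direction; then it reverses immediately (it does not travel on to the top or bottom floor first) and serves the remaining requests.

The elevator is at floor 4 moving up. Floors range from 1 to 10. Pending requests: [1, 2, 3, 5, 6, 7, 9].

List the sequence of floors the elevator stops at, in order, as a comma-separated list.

Answer: 5, 6, 7, 9, 3, 2, 1

Derivation:
Current: 4, moving UP
Serve above first (ascending): [5, 6, 7, 9]
Then reverse, serve below (descending): [3, 2, 1]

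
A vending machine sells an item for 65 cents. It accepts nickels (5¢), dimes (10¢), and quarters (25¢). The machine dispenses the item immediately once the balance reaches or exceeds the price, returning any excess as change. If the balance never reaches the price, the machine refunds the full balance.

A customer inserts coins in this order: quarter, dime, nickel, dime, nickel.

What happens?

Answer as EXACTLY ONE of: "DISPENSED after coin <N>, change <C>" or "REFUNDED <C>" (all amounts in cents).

Answer: REFUNDED 55

Derivation:
Price: 65¢
Coin 1 (quarter, 25¢): balance = 25¢
Coin 2 (dime, 10¢): balance = 35¢
Coin 3 (nickel, 5¢): balance = 40¢
Coin 4 (dime, 10¢): balance = 50¢
Coin 5 (nickel, 5¢): balance = 55¢
All coins inserted, balance 55¢ < price 65¢ → REFUND 55¢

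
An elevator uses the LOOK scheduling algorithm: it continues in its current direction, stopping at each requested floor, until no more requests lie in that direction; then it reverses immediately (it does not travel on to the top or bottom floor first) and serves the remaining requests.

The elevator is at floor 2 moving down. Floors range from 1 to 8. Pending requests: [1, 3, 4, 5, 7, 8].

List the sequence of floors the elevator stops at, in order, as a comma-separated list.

Current: 2, moving DOWN
Serve below first (descending): [1]
Then reverse, serve above (ascending): [3, 4, 5, 7, 8]

Answer: 1, 3, 4, 5, 7, 8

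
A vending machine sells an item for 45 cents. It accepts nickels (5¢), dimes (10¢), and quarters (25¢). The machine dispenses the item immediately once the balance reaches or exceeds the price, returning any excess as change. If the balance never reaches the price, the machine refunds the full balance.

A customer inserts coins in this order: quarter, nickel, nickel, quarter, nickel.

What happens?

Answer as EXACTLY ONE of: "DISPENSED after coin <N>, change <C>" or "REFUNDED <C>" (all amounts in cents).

Answer: DISPENSED after coin 4, change 15

Derivation:
Price: 45¢
Coin 1 (quarter, 25¢): balance = 25¢
Coin 2 (nickel, 5¢): balance = 30¢
Coin 3 (nickel, 5¢): balance = 35¢
Coin 4 (quarter, 25¢): balance = 60¢
  → balance >= price → DISPENSE, change = 60 - 45 = 15¢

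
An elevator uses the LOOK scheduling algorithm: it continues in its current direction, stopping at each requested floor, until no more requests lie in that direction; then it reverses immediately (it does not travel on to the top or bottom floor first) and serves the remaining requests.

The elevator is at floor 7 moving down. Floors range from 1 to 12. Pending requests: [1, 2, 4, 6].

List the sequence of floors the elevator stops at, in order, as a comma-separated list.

Current: 7, moving DOWN
Serve below first (descending): [6, 4, 2, 1]
Then reverse, serve above (ascending): []

Answer: 6, 4, 2, 1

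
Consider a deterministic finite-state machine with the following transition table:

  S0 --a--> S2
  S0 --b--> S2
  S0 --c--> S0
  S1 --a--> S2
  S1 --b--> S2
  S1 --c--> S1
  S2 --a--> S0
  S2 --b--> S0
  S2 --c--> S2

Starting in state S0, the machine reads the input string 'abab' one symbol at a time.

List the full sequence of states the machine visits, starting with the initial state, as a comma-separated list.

Answer: S0, S2, S0, S2, S0

Derivation:
Start: S0
  read 'a': S0 --a--> S2
  read 'b': S2 --b--> S0
  read 'a': S0 --a--> S2
  read 'b': S2 --b--> S0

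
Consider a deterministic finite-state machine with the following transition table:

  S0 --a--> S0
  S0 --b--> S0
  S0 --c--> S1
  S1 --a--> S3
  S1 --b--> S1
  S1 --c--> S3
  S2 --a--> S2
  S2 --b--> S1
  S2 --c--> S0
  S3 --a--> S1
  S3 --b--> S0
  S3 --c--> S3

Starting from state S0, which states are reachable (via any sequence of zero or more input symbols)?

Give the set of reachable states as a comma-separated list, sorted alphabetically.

Answer: S0, S1, S3

Derivation:
BFS from S0:
  visit S0: S0--a-->S0 (seen), S0--b-->S0 (seen), S0--c-->S1 (new)
  visit S1: S1--a-->S3 (new), S1--b-->S1 (seen), S1--c-->S3 (seen)
  visit S3: S3--a-->S1 (seen), S3--b-->S0 (seen), S3--c-->S3 (seen)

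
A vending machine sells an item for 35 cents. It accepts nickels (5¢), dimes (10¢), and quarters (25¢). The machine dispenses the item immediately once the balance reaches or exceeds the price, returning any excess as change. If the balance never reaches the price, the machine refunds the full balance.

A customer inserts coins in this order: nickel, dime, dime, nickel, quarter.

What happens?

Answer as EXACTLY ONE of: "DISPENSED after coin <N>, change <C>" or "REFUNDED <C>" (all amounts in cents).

Price: 35¢
Coin 1 (nickel, 5¢): balance = 5¢
Coin 2 (dime, 10¢): balance = 15¢
Coin 3 (dime, 10¢): balance = 25¢
Coin 4 (nickel, 5¢): balance = 30¢
Coin 5 (quarter, 25¢): balance = 55¢
  → balance >= price → DISPENSE, change = 55 - 35 = 20¢

Answer: DISPENSED after coin 5, change 20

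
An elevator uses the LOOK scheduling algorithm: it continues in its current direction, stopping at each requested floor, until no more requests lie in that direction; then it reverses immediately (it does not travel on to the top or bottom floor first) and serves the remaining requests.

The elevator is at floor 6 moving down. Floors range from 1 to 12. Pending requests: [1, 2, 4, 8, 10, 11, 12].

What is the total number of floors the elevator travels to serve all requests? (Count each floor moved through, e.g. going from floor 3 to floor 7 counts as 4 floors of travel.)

Answer: 16

Derivation:
Start at floor 6 moving down, LOOK stop order: [4, 2, 1, 8, 10, 11, 12]
  6 → 4: |4-6| = 2, total = 2
  4 → 2: |2-4| = 2, total = 4
  2 → 1: |1-2| = 1, total = 5
  1 → 8: |8-1| = 7, total = 12
  8 → 10: |10-8| = 2, total = 14
  10 → 11: |11-10| = 1, total = 15
  11 → 12: |12-11| = 1, total = 16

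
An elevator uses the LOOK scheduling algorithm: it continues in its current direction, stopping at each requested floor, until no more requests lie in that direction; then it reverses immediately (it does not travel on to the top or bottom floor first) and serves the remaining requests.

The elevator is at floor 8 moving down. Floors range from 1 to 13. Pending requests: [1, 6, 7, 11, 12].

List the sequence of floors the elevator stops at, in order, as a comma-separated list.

Current: 8, moving DOWN
Serve below first (descending): [7, 6, 1]
Then reverse, serve above (ascending): [11, 12]

Answer: 7, 6, 1, 11, 12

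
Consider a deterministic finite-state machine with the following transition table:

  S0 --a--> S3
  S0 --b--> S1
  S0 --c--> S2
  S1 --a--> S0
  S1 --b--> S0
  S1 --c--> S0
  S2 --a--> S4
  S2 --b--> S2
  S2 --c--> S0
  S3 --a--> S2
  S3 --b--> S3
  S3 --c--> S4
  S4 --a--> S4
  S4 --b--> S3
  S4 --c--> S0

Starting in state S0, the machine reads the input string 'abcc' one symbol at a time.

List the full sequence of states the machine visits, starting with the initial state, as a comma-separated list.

Answer: S0, S3, S3, S4, S0

Derivation:
Start: S0
  read 'a': S0 --a--> S3
  read 'b': S3 --b--> S3
  read 'c': S3 --c--> S4
  read 'c': S4 --c--> S0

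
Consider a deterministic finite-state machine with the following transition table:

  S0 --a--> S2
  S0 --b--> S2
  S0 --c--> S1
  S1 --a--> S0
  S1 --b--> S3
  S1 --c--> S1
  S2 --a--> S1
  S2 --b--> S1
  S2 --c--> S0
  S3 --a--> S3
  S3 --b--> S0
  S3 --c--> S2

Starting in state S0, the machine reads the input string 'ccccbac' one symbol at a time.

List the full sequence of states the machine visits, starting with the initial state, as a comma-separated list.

Start: S0
  read 'c': S0 --c--> S1
  read 'c': S1 --c--> S1
  read 'c': S1 --c--> S1
  read 'c': S1 --c--> S1
  read 'b': S1 --b--> S3
  read 'a': S3 --a--> S3
  read 'c': S3 --c--> S2

Answer: S0, S1, S1, S1, S1, S3, S3, S2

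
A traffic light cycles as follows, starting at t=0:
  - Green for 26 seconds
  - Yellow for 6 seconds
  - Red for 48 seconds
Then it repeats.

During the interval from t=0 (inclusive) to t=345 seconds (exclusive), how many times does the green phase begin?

Cycle = 26+6+48 = 80s
green phase starts at t = k*80 + 0 for k=0,1,2,...
Need k*80+0 < 345 → k < 4.312
k ∈ {0, ..., 4} → 5 starts

Answer: 5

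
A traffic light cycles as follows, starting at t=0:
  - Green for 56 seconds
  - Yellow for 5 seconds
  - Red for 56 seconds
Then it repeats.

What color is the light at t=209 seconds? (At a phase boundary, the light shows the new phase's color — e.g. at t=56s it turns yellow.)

Cycle length = 56 + 5 + 56 = 117s
t = 209, phase_t = 209 mod 117 = 92
92 >= 61 → RED

Answer: red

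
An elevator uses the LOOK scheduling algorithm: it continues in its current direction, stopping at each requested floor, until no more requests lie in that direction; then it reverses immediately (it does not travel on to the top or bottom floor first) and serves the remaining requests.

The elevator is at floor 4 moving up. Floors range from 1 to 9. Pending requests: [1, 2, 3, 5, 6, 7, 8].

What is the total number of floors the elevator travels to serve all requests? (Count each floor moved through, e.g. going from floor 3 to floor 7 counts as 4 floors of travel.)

Start at floor 4 moving up, LOOK stop order: [5, 6, 7, 8, 3, 2, 1]
  4 → 5: |5-4| = 1, total = 1
  5 → 6: |6-5| = 1, total = 2
  6 → 7: |7-6| = 1, total = 3
  7 → 8: |8-7| = 1, total = 4
  8 → 3: |3-8| = 5, total = 9
  3 → 2: |2-3| = 1, total = 10
  2 → 1: |1-2| = 1, total = 11

Answer: 11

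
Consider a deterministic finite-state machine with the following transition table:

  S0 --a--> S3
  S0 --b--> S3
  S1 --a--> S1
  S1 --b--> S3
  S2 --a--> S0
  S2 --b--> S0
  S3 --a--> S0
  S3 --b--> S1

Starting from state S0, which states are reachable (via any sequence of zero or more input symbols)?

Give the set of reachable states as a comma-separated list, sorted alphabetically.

Answer: S0, S1, S3

Derivation:
BFS from S0:
  visit S0: S0--a-->S3 (new), S0--b-->S3 (seen)
  visit S3: S3--a-->S0 (seen), S3--b-->S1 (new)
  visit S1: S1--a-->S1 (seen), S1--b-->S3 (seen)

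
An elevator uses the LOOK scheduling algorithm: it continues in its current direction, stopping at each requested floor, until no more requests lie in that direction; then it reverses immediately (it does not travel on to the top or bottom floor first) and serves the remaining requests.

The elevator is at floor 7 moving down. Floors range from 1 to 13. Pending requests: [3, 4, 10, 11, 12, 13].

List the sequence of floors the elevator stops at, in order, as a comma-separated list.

Current: 7, moving DOWN
Serve below first (descending): [4, 3]
Then reverse, serve above (ascending): [10, 11, 12, 13]

Answer: 4, 3, 10, 11, 12, 13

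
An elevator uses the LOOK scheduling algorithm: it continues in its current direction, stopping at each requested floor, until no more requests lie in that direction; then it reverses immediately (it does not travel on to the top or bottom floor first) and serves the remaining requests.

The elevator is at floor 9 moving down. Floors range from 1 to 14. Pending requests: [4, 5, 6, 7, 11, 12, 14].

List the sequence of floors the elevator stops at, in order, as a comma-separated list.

Answer: 7, 6, 5, 4, 11, 12, 14

Derivation:
Current: 9, moving DOWN
Serve below first (descending): [7, 6, 5, 4]
Then reverse, serve above (ascending): [11, 12, 14]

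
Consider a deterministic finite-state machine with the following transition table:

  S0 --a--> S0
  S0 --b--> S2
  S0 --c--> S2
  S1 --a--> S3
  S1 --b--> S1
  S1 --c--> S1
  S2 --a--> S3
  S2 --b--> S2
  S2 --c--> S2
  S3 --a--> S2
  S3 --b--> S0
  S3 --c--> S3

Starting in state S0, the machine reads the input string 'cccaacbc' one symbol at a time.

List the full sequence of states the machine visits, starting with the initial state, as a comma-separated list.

Answer: S0, S2, S2, S2, S3, S2, S2, S2, S2

Derivation:
Start: S0
  read 'c': S0 --c--> S2
  read 'c': S2 --c--> S2
  read 'c': S2 --c--> S2
  read 'a': S2 --a--> S3
  read 'a': S3 --a--> S2
  read 'c': S2 --c--> S2
  read 'b': S2 --b--> S2
  read 'c': S2 --c--> S2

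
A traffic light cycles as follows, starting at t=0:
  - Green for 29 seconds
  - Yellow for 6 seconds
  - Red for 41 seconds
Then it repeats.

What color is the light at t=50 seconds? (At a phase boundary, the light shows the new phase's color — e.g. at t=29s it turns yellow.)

Answer: red

Derivation:
Cycle length = 29 + 6 + 41 = 76s
t = 50, phase_t = 50 mod 76 = 50
50 >= 35 → RED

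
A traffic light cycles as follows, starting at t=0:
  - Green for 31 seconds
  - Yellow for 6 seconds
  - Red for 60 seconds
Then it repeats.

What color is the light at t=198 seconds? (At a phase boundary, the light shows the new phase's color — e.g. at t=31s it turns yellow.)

Answer: green

Derivation:
Cycle length = 31 + 6 + 60 = 97s
t = 198, phase_t = 198 mod 97 = 4
4 < 31 (green end) → GREEN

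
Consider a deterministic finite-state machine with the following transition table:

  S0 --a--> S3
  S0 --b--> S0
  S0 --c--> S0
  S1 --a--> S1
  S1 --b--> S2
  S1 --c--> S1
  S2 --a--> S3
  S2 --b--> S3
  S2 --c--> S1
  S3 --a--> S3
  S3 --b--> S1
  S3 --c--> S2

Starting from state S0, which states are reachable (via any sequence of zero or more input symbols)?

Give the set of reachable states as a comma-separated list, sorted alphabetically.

BFS from S0:
  visit S0: S0--a-->S3 (new), S0--b-->S0 (seen), S0--c-->S0 (seen)
  visit S3: S3--a-->S3 (seen), S3--b-->S1 (new), S3--c-->S2 (new)
  visit S1: S1--a-->S1 (seen), S1--b-->S2 (seen), S1--c-->S1 (seen)
  visit S2: S2--a-->S3 (seen), S2--b-->S3 (seen), S2--c-->S1 (seen)

Answer: S0, S1, S2, S3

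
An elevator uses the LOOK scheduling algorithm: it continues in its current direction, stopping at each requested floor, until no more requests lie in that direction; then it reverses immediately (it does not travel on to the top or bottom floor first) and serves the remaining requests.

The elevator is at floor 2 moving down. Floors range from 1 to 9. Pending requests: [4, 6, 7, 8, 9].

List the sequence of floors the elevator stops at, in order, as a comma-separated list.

Answer: 4, 6, 7, 8, 9

Derivation:
Current: 2, moving DOWN
Serve below first (descending): []
Then reverse, serve above (ascending): [4, 6, 7, 8, 9]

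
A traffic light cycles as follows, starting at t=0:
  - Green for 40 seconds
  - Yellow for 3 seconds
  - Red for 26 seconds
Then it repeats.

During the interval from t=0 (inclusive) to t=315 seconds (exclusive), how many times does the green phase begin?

Answer: 5

Derivation:
Cycle = 40+3+26 = 69s
green phase starts at t = k*69 + 0 for k=0,1,2,...
Need k*69+0 < 315 → k < 4.565
k ∈ {0, ..., 4} → 5 starts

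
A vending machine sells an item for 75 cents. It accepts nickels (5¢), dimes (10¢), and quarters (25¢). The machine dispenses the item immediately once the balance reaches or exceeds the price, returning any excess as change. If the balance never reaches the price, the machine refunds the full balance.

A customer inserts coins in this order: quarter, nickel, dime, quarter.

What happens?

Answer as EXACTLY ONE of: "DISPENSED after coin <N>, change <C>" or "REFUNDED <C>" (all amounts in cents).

Answer: REFUNDED 65

Derivation:
Price: 75¢
Coin 1 (quarter, 25¢): balance = 25¢
Coin 2 (nickel, 5¢): balance = 30¢
Coin 3 (dime, 10¢): balance = 40¢
Coin 4 (quarter, 25¢): balance = 65¢
All coins inserted, balance 65¢ < price 75¢ → REFUND 65¢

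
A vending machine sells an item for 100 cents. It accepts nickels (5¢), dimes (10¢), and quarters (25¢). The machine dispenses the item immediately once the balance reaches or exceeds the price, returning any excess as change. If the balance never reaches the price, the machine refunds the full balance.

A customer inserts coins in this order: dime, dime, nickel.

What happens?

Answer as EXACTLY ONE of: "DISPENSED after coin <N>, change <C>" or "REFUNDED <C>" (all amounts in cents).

Answer: REFUNDED 25

Derivation:
Price: 100¢
Coin 1 (dime, 10¢): balance = 10¢
Coin 2 (dime, 10¢): balance = 20¢
Coin 3 (nickel, 5¢): balance = 25¢
All coins inserted, balance 25¢ < price 100¢ → REFUND 25¢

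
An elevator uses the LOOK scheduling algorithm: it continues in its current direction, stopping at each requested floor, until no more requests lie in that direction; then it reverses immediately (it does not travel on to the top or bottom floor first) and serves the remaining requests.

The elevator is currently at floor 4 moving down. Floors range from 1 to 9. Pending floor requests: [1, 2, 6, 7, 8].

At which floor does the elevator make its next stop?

Answer: 2

Derivation:
Current floor: 4, direction: down
Requests above: [6, 7, 8]
Requests below: [1, 2]
Moving down and requests lie below → nearest below is max([1, 2]) = 2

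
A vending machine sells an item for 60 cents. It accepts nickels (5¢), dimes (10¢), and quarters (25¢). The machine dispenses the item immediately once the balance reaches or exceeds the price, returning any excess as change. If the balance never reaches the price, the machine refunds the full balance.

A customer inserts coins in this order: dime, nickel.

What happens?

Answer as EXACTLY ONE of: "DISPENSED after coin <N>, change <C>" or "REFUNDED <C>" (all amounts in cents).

Price: 60¢
Coin 1 (dime, 10¢): balance = 10¢
Coin 2 (nickel, 5¢): balance = 15¢
All coins inserted, balance 15¢ < price 60¢ → REFUND 15¢

Answer: REFUNDED 15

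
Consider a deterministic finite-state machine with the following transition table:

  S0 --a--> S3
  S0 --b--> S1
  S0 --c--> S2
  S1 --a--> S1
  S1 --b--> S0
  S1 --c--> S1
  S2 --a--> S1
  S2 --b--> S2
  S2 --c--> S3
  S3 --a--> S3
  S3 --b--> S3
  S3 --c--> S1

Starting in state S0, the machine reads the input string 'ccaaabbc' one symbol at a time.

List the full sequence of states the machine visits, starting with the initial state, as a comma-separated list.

Start: S0
  read 'c': S0 --c--> S2
  read 'c': S2 --c--> S3
  read 'a': S3 --a--> S3
  read 'a': S3 --a--> S3
  read 'a': S3 --a--> S3
  read 'b': S3 --b--> S3
  read 'b': S3 --b--> S3
  read 'c': S3 --c--> S1

Answer: S0, S2, S3, S3, S3, S3, S3, S3, S1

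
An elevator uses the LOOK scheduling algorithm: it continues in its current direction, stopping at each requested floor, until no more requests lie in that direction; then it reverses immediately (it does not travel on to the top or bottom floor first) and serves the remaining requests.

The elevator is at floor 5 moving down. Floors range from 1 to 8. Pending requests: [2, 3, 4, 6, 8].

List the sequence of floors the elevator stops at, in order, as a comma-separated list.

Answer: 4, 3, 2, 6, 8

Derivation:
Current: 5, moving DOWN
Serve below first (descending): [4, 3, 2]
Then reverse, serve above (ascending): [6, 8]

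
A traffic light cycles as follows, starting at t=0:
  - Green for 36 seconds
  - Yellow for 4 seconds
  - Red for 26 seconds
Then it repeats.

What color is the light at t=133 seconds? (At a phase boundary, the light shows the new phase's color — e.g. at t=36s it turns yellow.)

Cycle length = 36 + 4 + 26 = 66s
t = 133, phase_t = 133 mod 66 = 1
1 < 36 (green end) → GREEN

Answer: green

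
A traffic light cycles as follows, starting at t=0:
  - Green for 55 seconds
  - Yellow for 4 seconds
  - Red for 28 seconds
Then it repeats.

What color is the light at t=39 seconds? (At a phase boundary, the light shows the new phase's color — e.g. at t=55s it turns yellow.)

Cycle length = 55 + 4 + 28 = 87s
t = 39, phase_t = 39 mod 87 = 39
39 < 55 (green end) → GREEN

Answer: green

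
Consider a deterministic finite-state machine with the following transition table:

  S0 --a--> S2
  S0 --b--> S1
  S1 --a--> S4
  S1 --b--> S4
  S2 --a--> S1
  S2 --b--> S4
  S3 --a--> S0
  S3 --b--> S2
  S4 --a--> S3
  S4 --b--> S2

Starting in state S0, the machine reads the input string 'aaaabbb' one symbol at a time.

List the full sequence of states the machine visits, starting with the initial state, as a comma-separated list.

Answer: S0, S2, S1, S4, S3, S2, S4, S2

Derivation:
Start: S0
  read 'a': S0 --a--> S2
  read 'a': S2 --a--> S1
  read 'a': S1 --a--> S4
  read 'a': S4 --a--> S3
  read 'b': S3 --b--> S2
  read 'b': S2 --b--> S4
  read 'b': S4 --b--> S2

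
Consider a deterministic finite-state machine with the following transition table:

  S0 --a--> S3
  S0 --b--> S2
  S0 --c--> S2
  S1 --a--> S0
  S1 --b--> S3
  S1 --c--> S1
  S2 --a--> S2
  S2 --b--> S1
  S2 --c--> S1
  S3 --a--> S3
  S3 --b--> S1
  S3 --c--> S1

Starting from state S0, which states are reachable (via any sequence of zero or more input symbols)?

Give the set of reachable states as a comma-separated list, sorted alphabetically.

BFS from S0:
  visit S0: S0--a-->S3 (new), S0--b-->S2 (new), S0--c-->S2 (seen)
  visit S3: S3--a-->S3 (seen), S3--b-->S1 (new), S3--c-->S1 (seen)
  visit S2: S2--a-->S2 (seen), S2--b-->S1 (seen), S2--c-->S1 (seen)
  visit S1: S1--a-->S0 (seen), S1--b-->S3 (seen), S1--c-->S1 (seen)

Answer: S0, S1, S2, S3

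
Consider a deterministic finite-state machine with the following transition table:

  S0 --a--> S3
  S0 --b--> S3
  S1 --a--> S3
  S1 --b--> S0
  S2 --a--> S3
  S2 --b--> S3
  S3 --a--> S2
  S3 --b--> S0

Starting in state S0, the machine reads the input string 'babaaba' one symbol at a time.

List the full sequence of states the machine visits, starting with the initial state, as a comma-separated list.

Answer: S0, S3, S2, S3, S2, S3, S0, S3

Derivation:
Start: S0
  read 'b': S0 --b--> S3
  read 'a': S3 --a--> S2
  read 'b': S2 --b--> S3
  read 'a': S3 --a--> S2
  read 'a': S2 --a--> S3
  read 'b': S3 --b--> S0
  read 'a': S0 --a--> S3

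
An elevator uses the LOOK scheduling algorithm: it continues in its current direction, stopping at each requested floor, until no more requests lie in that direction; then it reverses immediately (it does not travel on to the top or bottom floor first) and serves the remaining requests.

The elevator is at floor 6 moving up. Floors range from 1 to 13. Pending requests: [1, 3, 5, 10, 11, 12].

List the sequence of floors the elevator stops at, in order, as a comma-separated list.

Current: 6, moving UP
Serve above first (ascending): [10, 11, 12]
Then reverse, serve below (descending): [5, 3, 1]

Answer: 10, 11, 12, 5, 3, 1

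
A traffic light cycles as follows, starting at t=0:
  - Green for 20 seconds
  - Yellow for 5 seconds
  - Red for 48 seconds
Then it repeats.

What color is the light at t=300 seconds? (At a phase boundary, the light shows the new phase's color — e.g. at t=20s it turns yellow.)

Cycle length = 20 + 5 + 48 = 73s
t = 300, phase_t = 300 mod 73 = 8
8 < 20 (green end) → GREEN

Answer: green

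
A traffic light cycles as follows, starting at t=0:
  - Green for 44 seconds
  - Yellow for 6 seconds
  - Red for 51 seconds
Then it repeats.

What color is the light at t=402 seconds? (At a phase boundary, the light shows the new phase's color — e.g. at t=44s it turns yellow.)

Cycle length = 44 + 6 + 51 = 101s
t = 402, phase_t = 402 mod 101 = 99
99 >= 50 → RED

Answer: red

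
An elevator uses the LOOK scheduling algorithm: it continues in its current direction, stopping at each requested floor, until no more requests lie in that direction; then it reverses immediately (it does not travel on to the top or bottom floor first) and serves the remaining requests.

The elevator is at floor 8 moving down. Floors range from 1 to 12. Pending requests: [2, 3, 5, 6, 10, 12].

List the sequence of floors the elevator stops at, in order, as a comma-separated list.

Current: 8, moving DOWN
Serve below first (descending): [6, 5, 3, 2]
Then reverse, serve above (ascending): [10, 12]

Answer: 6, 5, 3, 2, 10, 12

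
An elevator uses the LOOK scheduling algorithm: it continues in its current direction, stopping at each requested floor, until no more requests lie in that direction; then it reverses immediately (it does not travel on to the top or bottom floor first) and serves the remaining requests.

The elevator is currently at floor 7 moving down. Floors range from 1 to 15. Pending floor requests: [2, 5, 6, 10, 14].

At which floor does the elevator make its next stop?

Current floor: 7, direction: down
Requests above: [10, 14]
Requests below: [2, 5, 6]
Moving down and requests lie below → nearest below is max([2, 5, 6]) = 6

Answer: 6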